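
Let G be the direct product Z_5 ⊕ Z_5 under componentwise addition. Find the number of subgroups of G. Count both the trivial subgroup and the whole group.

|G| = 25, so by Lagrange every subgroup order divides 25. Divisors: 1, 5, 25.
Subgroups by order — order 1: 1; order 5: 6; order 25: 1.
Total: 1 + 6 + 1 = 8.

8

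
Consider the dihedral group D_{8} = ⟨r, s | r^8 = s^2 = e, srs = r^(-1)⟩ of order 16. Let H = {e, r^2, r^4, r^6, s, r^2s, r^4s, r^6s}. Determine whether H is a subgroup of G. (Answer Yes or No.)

|H| = 8 divides |G| = 16, consistent with Lagrange.
H contains the identity, every element's inverse is in H, and H is closed under ·: it is a subgroup.

Yes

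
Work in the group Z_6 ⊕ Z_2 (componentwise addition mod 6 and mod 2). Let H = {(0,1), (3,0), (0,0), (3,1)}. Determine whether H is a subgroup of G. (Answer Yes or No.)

Yes

|H| = 4 divides |G| = 12, consistent with Lagrange.
H contains the identity, every element's inverse is in H, and H is closed under +: it is a subgroup.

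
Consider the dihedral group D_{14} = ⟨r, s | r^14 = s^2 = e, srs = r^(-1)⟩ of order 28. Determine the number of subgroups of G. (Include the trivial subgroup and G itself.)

28

|G| = 28, so by Lagrange every subgroup order divides 28. Divisors: 1, 2, 4, 7, 14, 28.
Subgroups by order — order 1: 1; order 2: 15; order 4: 7; order 7: 1; order 14: 3; order 28: 1.
Total: 1 + 15 + 7 + 1 + 3 + 1 = 28.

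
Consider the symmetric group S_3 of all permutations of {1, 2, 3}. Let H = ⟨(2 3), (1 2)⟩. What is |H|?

6

|⟨(2 3)⟩| = 2 and |⟨(1 2)⟩| = 2, so |H| is a multiple of lcm(2, 2) = 2 and divides |G| = 6.
Closing {(2 3), (1 2)} under the group operation gives all of G, so |H| = 6.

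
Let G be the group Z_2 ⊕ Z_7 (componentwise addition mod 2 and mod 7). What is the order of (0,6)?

The order of (0,6) in Z_2 × Z_7 is lcm(ord(0) in Z_2, ord(6) in Z_7).
ord(0) = 1 and ord(6) = 7, so |⟨(0,6)⟩| = lcm(1, 7) = 7.

7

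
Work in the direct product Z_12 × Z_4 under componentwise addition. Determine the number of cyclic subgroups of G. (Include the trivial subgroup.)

Group the elements of G by the cyclic subgroup they generate; each cyclic subgroup of order d accounts for φ(d) elements.
Cyclic subgroups by order — order 1: 1; order 2: 3; order 3: 1; order 4: 6; order 6: 3; order 12: 6.
Total: 20.

20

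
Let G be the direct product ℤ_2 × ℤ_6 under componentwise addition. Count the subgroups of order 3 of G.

|G| = 12 and 3 | 12, so subgroups of order 3 are possible by Lagrange.
The subgroups of order 3 are: {(0,0), (0,2), (0,4)}.
So G has 1 subgroup of order 3.

1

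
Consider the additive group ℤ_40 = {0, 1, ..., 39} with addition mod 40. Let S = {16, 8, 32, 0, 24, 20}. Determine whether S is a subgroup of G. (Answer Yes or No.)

|S| = 6 does not divide |G| = 40, so by Lagrange S is not a subgroup.

No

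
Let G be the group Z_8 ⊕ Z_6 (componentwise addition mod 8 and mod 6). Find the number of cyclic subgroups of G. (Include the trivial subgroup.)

16

A cyclic subgroup of order d is generated by each of its φ(d) elements of order d, so the cyclic subgroups of order d number (#elements of order d)/φ(d).
Cyclic subgroups by order — order 1: 1; order 2: 3; order 3: 1; order 4: 2; order 6: 3; order 8: 2; order 12: 2; order 24: 2.
Total: 16.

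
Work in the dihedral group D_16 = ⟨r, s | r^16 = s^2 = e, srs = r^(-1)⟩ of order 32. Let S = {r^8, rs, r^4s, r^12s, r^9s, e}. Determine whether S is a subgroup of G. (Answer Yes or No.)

No

|S| = 6 does not divide |G| = 32, so by Lagrange S is not a subgroup.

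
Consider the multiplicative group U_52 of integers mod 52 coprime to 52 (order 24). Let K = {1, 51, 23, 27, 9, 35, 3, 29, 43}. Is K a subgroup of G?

|K| = 9 does not divide |G| = 24, so by Lagrange K is not a subgroup.

No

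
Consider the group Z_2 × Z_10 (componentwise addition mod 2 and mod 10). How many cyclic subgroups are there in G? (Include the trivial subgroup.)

A cyclic subgroup of order d is generated by each of its φ(d) elements of order d, so the cyclic subgroups of order d number (#elements of order d)/φ(d).
Cyclic subgroups by order — order 1: 1; order 2: 3; order 5: 1; order 10: 3.
Total: 8.

8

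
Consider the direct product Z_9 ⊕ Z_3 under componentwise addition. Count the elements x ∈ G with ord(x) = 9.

18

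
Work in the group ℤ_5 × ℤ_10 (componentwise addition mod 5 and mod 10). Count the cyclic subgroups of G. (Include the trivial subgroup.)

14

Group the elements of G by the cyclic subgroup they generate; each cyclic subgroup of order d accounts for φ(d) elements.
Cyclic subgroups by order — order 1: 1; order 2: 1; order 5: 6; order 10: 6.
Total: 14.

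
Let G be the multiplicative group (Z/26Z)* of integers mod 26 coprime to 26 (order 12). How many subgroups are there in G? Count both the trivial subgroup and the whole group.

|G| = 12, so by Lagrange every subgroup order divides 12. Divisors: 1, 2, 3, 4, 6, 12.
Subgroups by order — order 1: 1; order 2: 1; order 3: 1; order 4: 1; order 6: 1; order 12: 1.
Total: 1 + 1 + 1 + 1 + 1 + 1 = 6.

6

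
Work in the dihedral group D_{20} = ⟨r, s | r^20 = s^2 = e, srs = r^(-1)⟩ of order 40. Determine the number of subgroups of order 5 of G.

|G| = 40 and 5 | 40, so subgroups of order 5 are possible by Lagrange.
The subgroups of order 5 are: {e, r^4, r^8, r^12, r^16}.
So G has 1 subgroup of order 5.

1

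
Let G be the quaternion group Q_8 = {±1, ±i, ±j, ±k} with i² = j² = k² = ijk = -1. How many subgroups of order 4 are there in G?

3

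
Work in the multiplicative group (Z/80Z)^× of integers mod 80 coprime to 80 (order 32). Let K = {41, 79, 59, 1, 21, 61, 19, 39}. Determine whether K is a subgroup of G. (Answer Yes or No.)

|K| = 8 divides |G| = 32, consistent with Lagrange.
K contains the identity, every element's inverse is in K, and K is closed under ·: it is a subgroup.

Yes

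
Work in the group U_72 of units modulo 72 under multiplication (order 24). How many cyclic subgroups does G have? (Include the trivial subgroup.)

Group the elements of G by the cyclic subgroup they generate; each cyclic subgroup of order d accounts for φ(d) elements.
Cyclic subgroups by order — order 1: 1; order 2: 7; order 3: 1; order 6: 7.
Total: 16.

16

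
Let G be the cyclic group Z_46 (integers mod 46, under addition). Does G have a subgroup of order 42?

No

42 does not divide |G| = 46, so by Lagrange no subgroup of order 42 exists.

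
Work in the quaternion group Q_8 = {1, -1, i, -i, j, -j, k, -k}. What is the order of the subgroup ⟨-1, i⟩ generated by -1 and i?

|⟨-1⟩| = 2 and |⟨i⟩| = 4, so |H| is a multiple of lcm(2, 4) = 4 and divides |G| = 8.
Closing under the operation: H = {1, -1, i, -i}, so |H| = 4.

4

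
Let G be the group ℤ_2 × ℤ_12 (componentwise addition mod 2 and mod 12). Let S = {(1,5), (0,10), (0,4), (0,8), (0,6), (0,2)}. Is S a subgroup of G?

No

The identity (0,0) ∉ S, so S is not a subgroup.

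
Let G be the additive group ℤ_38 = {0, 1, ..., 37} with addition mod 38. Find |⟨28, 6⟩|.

|⟨28⟩| = 19 and |⟨6⟩| = 19, so |H| is a multiple of lcm(19, 19) = 19 and divides |G| = 38.
Closing under the operation: H = {0, 2, 4, 6, 8, 10, 12, 14, 16, 18, 20, 22, 24, 26, 28, 30, 32, 34, 36}, so |H| = 19.

19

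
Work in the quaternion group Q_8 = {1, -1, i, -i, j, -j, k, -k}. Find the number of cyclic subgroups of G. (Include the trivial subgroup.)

A cyclic subgroup of order d is generated by each of its φ(d) elements of order d, so the cyclic subgroups of order d number (#elements of order d)/φ(d).
Cyclic subgroups by order — order 1: 1; order 2: 1; order 4: 3.
Total: 5.

5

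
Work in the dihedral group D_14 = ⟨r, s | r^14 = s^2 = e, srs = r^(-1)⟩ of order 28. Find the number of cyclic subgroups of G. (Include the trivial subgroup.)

18

Group the elements of G by the cyclic subgroup they generate; each cyclic subgroup of order d accounts for φ(d) elements.
Cyclic subgroups by order — order 1: 1; order 2: 15; order 7: 1; order 14: 1.
Total: 18.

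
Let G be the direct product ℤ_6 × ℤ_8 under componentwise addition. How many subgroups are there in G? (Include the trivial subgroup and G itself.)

22

|G| = 48, so by Lagrange every subgroup order divides 48. Divisors: 1, 2, 3, 4, 6, 8, 12, 16, 24, 48.
Subgroups by order — order 1: 1; order 2: 3; order 3: 1; order 4: 3; order 6: 3; order 8: 3; order 12: 3; order 16: 1; order 24: 3; order 48: 1.
Total: 1 + 3 + 1 + 3 + 3 + 3 + 3 + 1 + 3 + 1 = 22.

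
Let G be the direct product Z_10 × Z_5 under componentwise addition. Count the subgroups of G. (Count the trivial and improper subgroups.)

|G| = 50, so by Lagrange every subgroup order divides 50. Divisors: 1, 2, 5, 10, 25, 50.
Subgroups by order — order 1: 1; order 2: 1; order 5: 6; order 10: 6; order 25: 1; order 50: 1.
Total: 1 + 1 + 6 + 6 + 1 + 1 = 16.

16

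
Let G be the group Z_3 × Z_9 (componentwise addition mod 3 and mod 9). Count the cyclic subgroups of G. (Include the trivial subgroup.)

8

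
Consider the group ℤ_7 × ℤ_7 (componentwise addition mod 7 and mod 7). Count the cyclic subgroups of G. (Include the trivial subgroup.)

9

Group the elements of G by the cyclic subgroup they generate; each cyclic subgroup of order d accounts for φ(d) elements.
Cyclic subgroups by order — order 1: 1; order 7: 8.
Total: 9.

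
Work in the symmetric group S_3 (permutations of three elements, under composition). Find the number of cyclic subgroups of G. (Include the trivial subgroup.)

5

Group the elements of G by the cyclic subgroup they generate; each cyclic subgroup of order d accounts for φ(d) elements.
Cyclic subgroups by order — order 1: 1; order 2: 3; order 3: 1.
Total: 5.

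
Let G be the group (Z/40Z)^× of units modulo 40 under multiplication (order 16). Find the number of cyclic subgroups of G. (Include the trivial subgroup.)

Group the elements of G by the cyclic subgroup they generate; each cyclic subgroup of order d accounts for φ(d) elements.
Cyclic subgroups by order — order 1: 1; order 2: 7; order 4: 4.
Total: 12.

12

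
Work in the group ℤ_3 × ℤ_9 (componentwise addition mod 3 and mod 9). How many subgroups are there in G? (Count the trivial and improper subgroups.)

10

|G| = 27, so by Lagrange every subgroup order divides 27. Divisors: 1, 3, 9, 27.
Subgroups by order — order 1: 1; order 3: 4; order 9: 4; order 27: 1.
Total: 1 + 4 + 4 + 1 = 10.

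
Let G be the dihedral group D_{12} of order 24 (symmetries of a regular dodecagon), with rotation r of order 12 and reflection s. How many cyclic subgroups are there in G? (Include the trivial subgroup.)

18

Each element a generates a cyclic subgroup ⟨a⟩; distinct elements may generate the same one (a cyclic group of order d has φ(d) generators).
Cyclic subgroups by order — order 1: 1; order 2: 13; order 3: 1; order 4: 1; order 6: 1; order 12: 1.
Total: 18.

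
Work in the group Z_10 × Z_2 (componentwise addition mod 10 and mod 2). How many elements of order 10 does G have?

An element (a,b) has order lcm(ord(a), ord(b)); count pairs with lcm equal to 10.
Enumerating gives 12 such elements.

12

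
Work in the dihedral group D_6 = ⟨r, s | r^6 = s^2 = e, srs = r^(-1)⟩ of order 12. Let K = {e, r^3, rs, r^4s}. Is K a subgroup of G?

|K| = 4 divides |G| = 12, consistent with Lagrange.
K contains the identity, every element's inverse is in K, and K is closed under ·: it is a subgroup.

Yes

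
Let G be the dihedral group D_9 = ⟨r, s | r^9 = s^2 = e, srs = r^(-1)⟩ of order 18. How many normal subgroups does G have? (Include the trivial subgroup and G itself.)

G has 16 subgroups. Checking conjugation-invariance by order — order 1: 1/1 normal; order 2: 0/9 normal; order 3: 1/1 normal; order 6: 0/3 normal; order 9: 1/1 normal; order 18: 1/1 normal.
Total normal subgroups: 4.

4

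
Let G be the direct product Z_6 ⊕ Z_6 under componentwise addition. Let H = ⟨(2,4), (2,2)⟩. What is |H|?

|⟨(2,4)⟩| = 3 and |⟨(2,2)⟩| = 3, so |H| is a multiple of lcm(3, 3) = 3 and divides |G| = 36.
Closing under the operation: H = {(0,0), (0,2), (0,4), (2,0), (2,2), (2,4), (4,0), (4,2), (4,4)}, so |H| = 9.

9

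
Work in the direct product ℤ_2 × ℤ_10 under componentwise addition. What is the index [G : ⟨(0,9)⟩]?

2

|⟨(0,9)⟩| = 10 and |G| = 20.
By Lagrange, [G : H] = |G|/|H| = 20/10 = 2.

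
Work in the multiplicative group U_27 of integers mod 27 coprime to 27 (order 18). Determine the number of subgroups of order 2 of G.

1

|G| = 18 and 2 | 18, so subgroups of order 2 are possible by Lagrange.
The subgroups of order 2 are: {1, 26}.
So G has 1 subgroup of order 2.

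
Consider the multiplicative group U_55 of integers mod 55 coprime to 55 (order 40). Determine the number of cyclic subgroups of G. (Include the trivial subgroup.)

A cyclic subgroup of order d is generated by each of its φ(d) elements of order d, so the cyclic subgroups of order d number (#elements of order d)/φ(d).
Cyclic subgroups by order — order 1: 1; order 2: 3; order 4: 2; order 5: 1; order 10: 3; order 20: 2.
Total: 12.

12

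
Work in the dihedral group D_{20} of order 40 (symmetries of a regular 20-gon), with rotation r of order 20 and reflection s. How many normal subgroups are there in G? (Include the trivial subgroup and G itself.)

G has 48 subgroups. Checking conjugation-invariance by order — order 1: 1/1 normal; order 2: 1/21 normal; order 4: 1/11 normal; order 5: 1/1 normal; order 8: 0/5 normal; order 10: 1/5 normal; order 20: 3/3 normal; order 40: 1/1 normal.
Total normal subgroups: 9.

9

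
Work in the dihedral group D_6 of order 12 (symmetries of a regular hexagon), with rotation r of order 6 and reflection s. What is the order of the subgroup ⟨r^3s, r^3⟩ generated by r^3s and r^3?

4

|⟨r^3s⟩| = 2 and |⟨r^3⟩| = 2, so |H| is a multiple of lcm(2, 2) = 2 and divides |G| = 12.
Closing under the operation: H = {e, r^3, s, r^3s}, so |H| = 4.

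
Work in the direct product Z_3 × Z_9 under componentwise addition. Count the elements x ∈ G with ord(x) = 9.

An element (a,b) has order lcm(ord(a), ord(b)); count pairs with lcm equal to 9.
Enumerating gives 18 such elements.

18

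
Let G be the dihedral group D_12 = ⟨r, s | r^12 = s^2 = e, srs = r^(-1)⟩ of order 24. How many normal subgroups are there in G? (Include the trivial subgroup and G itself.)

G has 34 subgroups. Checking conjugation-invariance by order — order 1: 1/1 normal; order 2: 1/13 normal; order 3: 1/1 normal; order 4: 1/7 normal; order 6: 1/5 normal; order 8: 0/3 normal; order 12: 3/3 normal; order 24: 1/1 normal.
Total normal subgroups: 9.

9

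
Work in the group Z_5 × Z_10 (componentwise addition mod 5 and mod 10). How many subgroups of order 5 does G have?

|G| = 50 and 5 | 50, so subgroups of order 5 are possible by Lagrange.
The subgroups of order 5 are: {(0,0), (0,2), (0,4), (0,6), (0,8)}; {(0,0), (1,0), (2,0), (3,0), (4,0)}; {(0,0), (1,2), (2,4), (3,6), (4,8)}; {(0,0), (1,4), (2,8), (3,2), (4,6)}; … (6 in all).
So G has 6 subgroups of order 5.

6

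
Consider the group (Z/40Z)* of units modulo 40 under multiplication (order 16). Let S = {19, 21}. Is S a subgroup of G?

The identity 1 ∉ S, so S is not a subgroup.

No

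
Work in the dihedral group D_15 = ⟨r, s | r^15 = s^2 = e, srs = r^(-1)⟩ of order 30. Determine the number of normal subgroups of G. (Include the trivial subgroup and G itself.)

G has 28 subgroups. Checking conjugation-invariance by order — order 1: 1/1 normal; order 2: 0/15 normal; order 3: 1/1 normal; order 5: 1/1 normal; order 6: 0/5 normal; order 10: 0/3 normal; order 15: 1/1 normal; order 30: 1/1 normal.
Total normal subgroups: 5.

5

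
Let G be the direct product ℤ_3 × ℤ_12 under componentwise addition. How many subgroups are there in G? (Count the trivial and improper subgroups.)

18

|G| = 36, so by Lagrange every subgroup order divides 36. Divisors: 1, 2, 3, 4, 6, 9, 12, 18, 36.
Subgroups by order — order 1: 1; order 2: 1; order 3: 4; order 4: 1; order 6: 4; order 9: 1; order 12: 4; order 18: 1; order 36: 1.
Total: 1 + 1 + 4 + 1 + 4 + 1 + 4 + 1 + 1 = 18.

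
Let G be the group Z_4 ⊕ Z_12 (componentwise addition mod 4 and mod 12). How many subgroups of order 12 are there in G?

|G| = 48 and 12 | 48, so subgroups of order 12 are possible by Lagrange.
The subgroups of order 12 are: {(0,0), (0,1), (0,2), (0,3), (0,4), (0,5), (0,6), (0,7), (0,8), (0,9), (0,10), (0,11)}; {(0,0), (0,2), (0,4), (0,6), (0,8), (0,10), (2,0), (2,2), (2,4), (2,6), (2,8), (2,10)}; {(0,0), (0,2), (0,4), (0,6), (0,8), (0,10), (2,1), (2,3), (2,5), (2,7), (2,9), (2,11)}; {(0,0), (0,4), (0,8), (1,0), (1,4), (1,8), (2,0), (2,4), (2,8), (3,0), (3,4), (3,8)}; … (7 in all).
So G has 7 subgroups of order 12.

7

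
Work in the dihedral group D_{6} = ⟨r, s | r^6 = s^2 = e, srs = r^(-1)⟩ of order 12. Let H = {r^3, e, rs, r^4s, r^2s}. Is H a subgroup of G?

|H| = 5 does not divide |G| = 12, so by Lagrange H is not a subgroup.

No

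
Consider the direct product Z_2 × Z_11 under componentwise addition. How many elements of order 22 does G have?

10

An element (a,b) has order lcm(ord(a), ord(b)); count pairs with lcm equal to 22.
Enumerating gives 10 such elements.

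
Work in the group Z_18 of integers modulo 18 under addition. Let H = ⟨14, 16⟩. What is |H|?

|⟨14⟩| = 9 and |⟨16⟩| = 9, so |H| is a multiple of lcm(9, 9) = 9 and divides |G| = 18.
Closing under the operation: H = {0, 2, 4, 6, 8, 10, 12, 14, 16}, so |H| = 9.

9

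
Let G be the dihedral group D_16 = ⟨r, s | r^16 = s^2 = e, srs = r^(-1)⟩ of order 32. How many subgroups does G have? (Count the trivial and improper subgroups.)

36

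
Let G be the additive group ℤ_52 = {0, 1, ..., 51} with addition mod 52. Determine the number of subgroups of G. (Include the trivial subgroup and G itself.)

6

A cyclic group of order 52 has exactly one subgroup for each divisor of 52.
Divisors of 52: 1, 2, 4, 13, 26, 52.
So ℤ_52 has 6 subgroups.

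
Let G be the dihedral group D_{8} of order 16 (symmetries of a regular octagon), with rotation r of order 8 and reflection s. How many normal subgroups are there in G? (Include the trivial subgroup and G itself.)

7

G has 19 subgroups. Checking conjugation-invariance by order — order 1: 1/1 normal; order 2: 1/9 normal; order 4: 1/5 normal; order 8: 3/3 normal; order 16: 1/1 normal.
Total normal subgroups: 7.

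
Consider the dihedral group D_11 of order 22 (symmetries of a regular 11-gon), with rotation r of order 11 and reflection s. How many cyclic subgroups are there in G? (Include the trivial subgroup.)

13

A cyclic subgroup of order d is generated by each of its φ(d) elements of order d, so the cyclic subgroups of order d number (#elements of order d)/φ(d).
Cyclic subgroups by order — order 1: 1; order 2: 11; order 11: 1.
Total: 13.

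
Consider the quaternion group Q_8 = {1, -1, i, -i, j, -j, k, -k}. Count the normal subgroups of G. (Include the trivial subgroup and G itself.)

6

G has 6 subgroups. Checking conjugation-invariance by order — order 1: 1/1 normal; order 2: 1/1 normal; order 4: 3/3 normal; order 8: 1/1 normal.
Total normal subgroups: 6.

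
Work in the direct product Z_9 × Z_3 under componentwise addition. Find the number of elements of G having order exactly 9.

18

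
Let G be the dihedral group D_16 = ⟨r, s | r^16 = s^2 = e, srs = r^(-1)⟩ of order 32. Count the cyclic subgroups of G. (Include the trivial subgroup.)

A cyclic subgroup of order d is generated by each of its φ(d) elements of order d, so the cyclic subgroups of order d number (#elements of order d)/φ(d).
Cyclic subgroups by order — order 1: 1; order 2: 17; order 4: 1; order 8: 1; order 16: 1.
Total: 21.

21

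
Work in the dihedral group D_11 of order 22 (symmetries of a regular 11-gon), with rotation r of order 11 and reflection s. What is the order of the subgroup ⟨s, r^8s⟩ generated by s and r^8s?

|⟨s⟩| = 2 and |⟨r^8s⟩| = 2, so |H| is a multiple of lcm(2, 2) = 2 and divides |G| = 22.
Closing {s, r^8s} under the group operation gives all of G, so |H| = 22.

22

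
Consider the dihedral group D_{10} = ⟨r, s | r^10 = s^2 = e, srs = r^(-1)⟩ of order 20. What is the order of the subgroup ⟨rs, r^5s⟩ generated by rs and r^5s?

|⟨rs⟩| = 2 and |⟨r^5s⟩| = 2, so |H| is a multiple of lcm(2, 2) = 2 and divides |G| = 20.
Closing under the operation: H = {e, r^2, r^4, r^6, r^8, rs, r^3s, r^5s, r^7s, r^9s}, so |H| = 10.

10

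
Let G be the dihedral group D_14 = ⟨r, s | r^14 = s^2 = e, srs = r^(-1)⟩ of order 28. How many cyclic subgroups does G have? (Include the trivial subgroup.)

A cyclic subgroup of order d is generated by each of its φ(d) elements of order d, so the cyclic subgroups of order d number (#elements of order d)/φ(d).
Cyclic subgroups by order — order 1: 1; order 2: 15; order 7: 1; order 14: 1.
Total: 18.

18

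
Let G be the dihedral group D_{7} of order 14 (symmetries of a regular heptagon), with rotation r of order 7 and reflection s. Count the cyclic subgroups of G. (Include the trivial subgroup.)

Each element a generates a cyclic subgroup ⟨a⟩; distinct elements may generate the same one (a cyclic group of order d has φ(d) generators).
Cyclic subgroups by order — order 1: 1; order 2: 7; order 7: 1.
Total: 9.

9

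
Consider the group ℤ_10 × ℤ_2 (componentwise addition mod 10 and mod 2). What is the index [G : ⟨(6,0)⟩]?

4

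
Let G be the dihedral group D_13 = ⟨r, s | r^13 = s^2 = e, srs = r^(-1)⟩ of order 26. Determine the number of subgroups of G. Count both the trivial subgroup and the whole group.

16

|G| = 26, so by Lagrange every subgroup order divides 26. Divisors: 1, 2, 13, 26.
Subgroups by order — order 1: 1; order 2: 13; order 13: 1; order 26: 1.
Total: 1 + 13 + 1 + 1 = 16.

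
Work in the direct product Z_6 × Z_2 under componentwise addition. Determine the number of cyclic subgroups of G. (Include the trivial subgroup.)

Group the elements of G by the cyclic subgroup they generate; each cyclic subgroup of order d accounts for φ(d) elements.
Cyclic subgroups by order — order 1: 1; order 2: 3; order 3: 1; order 6: 3.
Total: 8.

8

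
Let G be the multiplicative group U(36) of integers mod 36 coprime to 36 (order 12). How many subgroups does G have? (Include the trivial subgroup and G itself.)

10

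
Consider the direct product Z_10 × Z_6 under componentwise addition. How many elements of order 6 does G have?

6

An element (a,b) has order lcm(ord(a), ord(b)); count pairs with lcm equal to 6.
Enumerating gives 6 such elements.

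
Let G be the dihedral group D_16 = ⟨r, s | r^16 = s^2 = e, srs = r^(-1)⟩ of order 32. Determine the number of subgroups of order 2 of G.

17

|G| = 32 and 2 | 32, so subgroups of order 2 are possible by Lagrange.
The subgroups of order 2 are: {e, r^10s}; {e, r^11s}; {e, r^12s}; {e, r^13s}; … (17 in all).
So G has 17 subgroups of order 2.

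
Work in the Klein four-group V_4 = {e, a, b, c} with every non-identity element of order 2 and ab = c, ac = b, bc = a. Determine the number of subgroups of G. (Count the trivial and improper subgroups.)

|G| = 4, so by Lagrange every subgroup order divides 4. Divisors: 1, 2, 4.
Subgroups by order — order 1: 1; order 2: 3; order 4: 1.
Total: 1 + 3 + 1 = 5.

5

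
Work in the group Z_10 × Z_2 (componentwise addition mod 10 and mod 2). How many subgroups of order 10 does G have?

3

|G| = 20 and 10 | 20, so subgroups of order 10 are possible by Lagrange.
The subgroups of order 10 are: {(0,0), (0,1), (2,0), (2,1), (4,0), (4,1), (6,0), (6,1), (8,0), (8,1)}; {(0,0), (1,0), (2,0), (3,0), (4,0), (5,0), (6,0), (7,0), (8,0), (9,0)}; {(0,0), (1,1), (2,0), (3,1), (4,0), (5,1), (6,0), (7,1), (8,0), (9,1)}.
So G has 3 subgroups of order 10.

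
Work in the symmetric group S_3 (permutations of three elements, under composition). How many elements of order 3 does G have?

2

The elements of order 3 are: (1 2 3), (1 3 2).
That's 2.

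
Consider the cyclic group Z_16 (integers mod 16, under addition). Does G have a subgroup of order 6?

6 does not divide |G| = 16, so by Lagrange no subgroup of order 6 exists.

No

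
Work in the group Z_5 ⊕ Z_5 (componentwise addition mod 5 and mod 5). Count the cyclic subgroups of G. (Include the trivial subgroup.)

7

Group the elements of G by the cyclic subgroup they generate; each cyclic subgroup of order d accounts for φ(d) elements.
Cyclic subgroups by order — order 1: 1; order 5: 6.
Total: 7.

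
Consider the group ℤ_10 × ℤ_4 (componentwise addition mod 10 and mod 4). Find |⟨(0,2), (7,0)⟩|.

|⟨(0,2)⟩| = 2 and |⟨(7,0)⟩| = 10, so |H| is a multiple of lcm(2, 10) = 10 and divides |G| = 40.
Closing under the operation: H = {(0,0), (0,2), (1,0), (1,2), (2,0), (2,2), (3,0), (3,2), (4,0), (4,2), (5,0), (5,2), (6,0), (6,2), (7,0), (7,2), (8,0), (8,2), (9,0), (9,2)}, so |H| = 20.

20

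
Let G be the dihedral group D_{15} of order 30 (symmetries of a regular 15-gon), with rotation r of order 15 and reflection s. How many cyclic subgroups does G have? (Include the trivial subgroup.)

19

Group the elements of G by the cyclic subgroup they generate; each cyclic subgroup of order d accounts for φ(d) elements.
Cyclic subgroups by order — order 1: 1; order 2: 15; order 3: 1; order 5: 1; order 15: 1.
Total: 19.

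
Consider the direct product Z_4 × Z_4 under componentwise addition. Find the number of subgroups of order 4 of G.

7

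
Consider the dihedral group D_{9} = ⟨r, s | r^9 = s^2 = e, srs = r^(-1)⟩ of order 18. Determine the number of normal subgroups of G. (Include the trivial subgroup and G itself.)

4

G has 16 subgroups. Checking conjugation-invariance by order — order 1: 1/1 normal; order 2: 0/9 normal; order 3: 1/1 normal; order 6: 0/3 normal; order 9: 1/1 normal; order 18: 1/1 normal.
Total normal subgroups: 4.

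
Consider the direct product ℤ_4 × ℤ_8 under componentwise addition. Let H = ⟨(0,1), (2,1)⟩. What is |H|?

|⟨(0,1)⟩| = 8 and |⟨(2,1)⟩| = 8, so |H| is a multiple of lcm(8, 8) = 8 and divides |G| = 32.
Closing under the operation: H = {(0,0), (0,1), (0,2), (0,3), (0,4), (0,5), (0,6), (0,7), (2,0), (2,1), (2,2), (2,3), (2,4), (2,5), (2,6), (2,7)}, so |H| = 16.

16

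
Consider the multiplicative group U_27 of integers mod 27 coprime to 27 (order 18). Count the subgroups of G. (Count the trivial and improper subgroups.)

|G| = 18, so by Lagrange every subgroup order divides 18. Divisors: 1, 2, 3, 6, 9, 18.
Subgroups by order — order 1: 1; order 2: 1; order 3: 1; order 6: 1; order 9: 1; order 18: 1.
Total: 1 + 1 + 1 + 1 + 1 + 1 = 6.

6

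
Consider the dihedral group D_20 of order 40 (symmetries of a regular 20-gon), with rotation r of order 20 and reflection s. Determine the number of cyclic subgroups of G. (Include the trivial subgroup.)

Each element a generates a cyclic subgroup ⟨a⟩; distinct elements may generate the same one (a cyclic group of order d has φ(d) generators).
Cyclic subgroups by order — order 1: 1; order 2: 21; order 4: 1; order 5: 1; order 10: 1; order 20: 1.
Total: 26.

26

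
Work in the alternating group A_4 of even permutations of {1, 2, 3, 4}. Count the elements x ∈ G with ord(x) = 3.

8

The elements of order 3 are: (2 3 4), (2 4 3), (1 2 3), (1 2 4), (1 3 2), (1 3 4), (1 4 2), (1 4 3).
That's 8.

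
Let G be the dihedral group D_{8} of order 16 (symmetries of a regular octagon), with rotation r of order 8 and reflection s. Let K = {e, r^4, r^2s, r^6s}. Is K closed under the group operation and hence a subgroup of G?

|K| = 4 divides |G| = 16, consistent with Lagrange.
K contains the identity, every element's inverse is in K, and K is closed under ·: it is a subgroup.

Yes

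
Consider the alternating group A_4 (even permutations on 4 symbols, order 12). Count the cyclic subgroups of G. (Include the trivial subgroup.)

Each element a generates a cyclic subgroup ⟨a⟩; distinct elements may generate the same one (a cyclic group of order d has φ(d) generators).
Cyclic subgroups by order — order 1: 1; order 2: 3; order 3: 4.
Total: 8.

8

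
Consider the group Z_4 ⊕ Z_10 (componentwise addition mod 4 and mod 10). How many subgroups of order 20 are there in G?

3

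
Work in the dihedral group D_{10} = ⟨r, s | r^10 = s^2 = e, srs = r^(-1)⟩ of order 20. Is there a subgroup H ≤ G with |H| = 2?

Yes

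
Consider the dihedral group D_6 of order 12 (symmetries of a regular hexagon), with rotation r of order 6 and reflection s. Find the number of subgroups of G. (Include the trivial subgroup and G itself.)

|G| = 12, so by Lagrange every subgroup order divides 12. Divisors: 1, 2, 3, 4, 6, 12.
Subgroups by order — order 1: 1; order 2: 7; order 3: 1; order 4: 3; order 6: 3; order 12: 1.
Total: 1 + 7 + 1 + 3 + 3 + 1 = 16.

16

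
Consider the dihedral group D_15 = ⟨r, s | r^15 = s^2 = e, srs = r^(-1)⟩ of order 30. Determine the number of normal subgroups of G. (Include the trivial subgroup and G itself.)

G has 28 subgroups. Checking conjugation-invariance by order — order 1: 1/1 normal; order 2: 0/15 normal; order 3: 1/1 normal; order 5: 1/1 normal; order 6: 0/5 normal; order 10: 0/3 normal; order 15: 1/1 normal; order 30: 1/1 normal.
Total normal subgroups: 5.

5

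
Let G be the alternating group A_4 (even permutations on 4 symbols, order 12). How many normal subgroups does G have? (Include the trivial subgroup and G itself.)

3

G has 10 subgroups. Checking conjugation-invariance by order — order 1: 1/1 normal; order 2: 0/3 normal; order 3: 0/4 normal; order 4: 1/1 normal; order 12: 1/1 normal.
Total normal subgroups: 3.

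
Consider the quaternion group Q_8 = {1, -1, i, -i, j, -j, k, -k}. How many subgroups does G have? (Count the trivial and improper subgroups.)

6

|G| = 8, so by Lagrange every subgroup order divides 8. Divisors: 1, 2, 4, 8.
Subgroups by order — order 1: 1; order 2: 1; order 4: 3; order 8: 1.
Total: 1 + 1 + 3 + 1 = 6.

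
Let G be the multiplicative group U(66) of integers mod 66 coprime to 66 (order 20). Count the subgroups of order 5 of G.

|G| = 20 and 5 | 20, so subgroups of order 5 are possible by Lagrange.
The subgroups of order 5 are: {1, 25, 31, 37, 49}.
So G has 1 subgroup of order 5.

1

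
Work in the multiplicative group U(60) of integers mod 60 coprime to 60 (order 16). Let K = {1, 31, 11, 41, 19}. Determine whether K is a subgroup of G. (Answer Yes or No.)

|K| = 5 does not divide |G| = 16, so by Lagrange K is not a subgroup.

No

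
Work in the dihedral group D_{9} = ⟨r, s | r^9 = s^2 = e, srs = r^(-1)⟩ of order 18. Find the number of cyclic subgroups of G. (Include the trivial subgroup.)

12

Each element a generates a cyclic subgroup ⟨a⟩; distinct elements may generate the same one (a cyclic group of order d has φ(d) generators).
Cyclic subgroups by order — order 1: 1; order 2: 9; order 3: 1; order 9: 1.
Total: 12.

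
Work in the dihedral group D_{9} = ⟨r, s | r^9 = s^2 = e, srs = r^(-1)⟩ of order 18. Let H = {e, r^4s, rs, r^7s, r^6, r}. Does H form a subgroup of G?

No

r^6 ∈ H but its inverse r^3 ∉ H, so H is not a subgroup.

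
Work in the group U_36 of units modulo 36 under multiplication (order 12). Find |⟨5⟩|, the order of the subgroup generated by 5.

Compute successive powers of 5 mod 36: 5, 25, 17, 13, 29, 1; 5^6 ≡ 1 (mod 36).
So |⟨5⟩| = 6.

6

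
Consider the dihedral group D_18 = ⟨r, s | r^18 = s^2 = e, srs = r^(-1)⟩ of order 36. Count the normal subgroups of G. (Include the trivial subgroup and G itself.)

G has 45 subgroups. Checking conjugation-invariance by order — order 1: 1/1 normal; order 2: 1/19 normal; order 3: 1/1 normal; order 4: 0/9 normal; order 6: 1/7 normal; order 9: 1/1 normal; order 12: 0/3 normal; order 18: 3/3 normal; order 36: 1/1 normal.
Total normal subgroups: 9.

9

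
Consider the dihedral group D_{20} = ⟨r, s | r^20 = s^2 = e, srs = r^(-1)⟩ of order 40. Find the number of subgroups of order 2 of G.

|G| = 40 and 2 | 40, so subgroups of order 2 are possible by Lagrange.
The subgroups of order 2 are: {e, r^10}; {e, r^10s}; {e, r^11s}; {e, r^12s}; … (21 in all).
So G has 21 subgroups of order 2.

21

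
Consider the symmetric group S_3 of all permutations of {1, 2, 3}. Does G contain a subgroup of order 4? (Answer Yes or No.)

No

4 does not divide |G| = 6, so by Lagrange no subgroup of order 4 exists.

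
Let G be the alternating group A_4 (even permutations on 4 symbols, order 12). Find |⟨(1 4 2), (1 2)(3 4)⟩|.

12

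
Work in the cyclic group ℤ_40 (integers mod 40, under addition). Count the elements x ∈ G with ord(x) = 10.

In a cyclic group of order 40, the number of elements of order d (for d | 40) is φ(d).
φ(10) = 4.

4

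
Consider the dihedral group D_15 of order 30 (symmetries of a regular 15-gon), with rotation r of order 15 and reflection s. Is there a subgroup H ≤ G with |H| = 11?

No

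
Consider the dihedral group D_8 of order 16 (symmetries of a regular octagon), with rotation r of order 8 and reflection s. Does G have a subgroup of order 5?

5 does not divide |G| = 16, so by Lagrange no subgroup of order 5 exists.

No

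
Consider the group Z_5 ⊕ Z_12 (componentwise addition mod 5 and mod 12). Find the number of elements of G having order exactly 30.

8

An element (a,b) has order lcm(ord(a), ord(b)); count pairs with lcm equal to 30.
Enumerating gives 8 such elements.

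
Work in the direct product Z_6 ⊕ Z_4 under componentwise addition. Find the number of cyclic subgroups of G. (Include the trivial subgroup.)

12

Each element a generates a cyclic subgroup ⟨a⟩; distinct elements may generate the same one (a cyclic group of order d has φ(d) generators).
Cyclic subgroups by order — order 1: 1; order 2: 3; order 3: 1; order 4: 2; order 6: 3; order 12: 2.
Total: 12.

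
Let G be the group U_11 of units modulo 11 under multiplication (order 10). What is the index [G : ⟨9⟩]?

|⟨9⟩| = 5 and |G| = 10.
By Lagrange, [G : H] = |G|/|H| = 10/5 = 2.

2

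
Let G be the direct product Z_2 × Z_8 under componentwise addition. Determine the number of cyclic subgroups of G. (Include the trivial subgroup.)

8

A cyclic subgroup of order d is generated by each of its φ(d) elements of order d, so the cyclic subgroups of order d number (#elements of order d)/φ(d).
Cyclic subgroups by order — order 1: 1; order 2: 3; order 4: 2; order 8: 2.
Total: 8.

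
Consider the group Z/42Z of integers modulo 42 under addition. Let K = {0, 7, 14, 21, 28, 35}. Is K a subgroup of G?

Yes

|K| = 6 divides |G| = 42, consistent with Lagrange.
K contains the identity, every element's inverse is in K, and K is closed under +: it is a subgroup.
In fact K = ⟨35⟩.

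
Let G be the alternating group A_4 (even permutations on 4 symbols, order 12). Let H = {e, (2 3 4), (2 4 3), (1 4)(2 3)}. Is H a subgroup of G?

No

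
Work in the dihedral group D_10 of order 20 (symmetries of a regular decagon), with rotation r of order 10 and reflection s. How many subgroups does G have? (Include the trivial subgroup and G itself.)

22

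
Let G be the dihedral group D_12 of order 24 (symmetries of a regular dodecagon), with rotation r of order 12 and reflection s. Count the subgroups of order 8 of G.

3

|G| = 24 and 8 | 24, so subgroups of order 8 are possible by Lagrange.
The subgroups of order 8 are: {e, r^3, r^6, r^9, rs, r^4s, r^7s, r^10s}; {e, r^3, r^6, r^9, r^2s, r^5s, r^8s, r^11s}; {e, r^3, r^6, r^9, s, r^3s, r^6s, r^9s}.
So G has 3 subgroups of order 8.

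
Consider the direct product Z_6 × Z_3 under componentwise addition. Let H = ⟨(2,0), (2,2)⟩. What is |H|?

9

|⟨(2,0)⟩| = 3 and |⟨(2,2)⟩| = 3, so |H| is a multiple of lcm(3, 3) = 3 and divides |G| = 18.
Closing under the operation: H = {(0,0), (0,1), (0,2), (2,0), (2,1), (2,2), (4,0), (4,1), (4,2)}, so |H| = 9.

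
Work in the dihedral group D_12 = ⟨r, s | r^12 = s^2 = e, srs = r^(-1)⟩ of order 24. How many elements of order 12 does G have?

The elements of order 12 are: r, r^5, r^7, r^11.
That's 4.

4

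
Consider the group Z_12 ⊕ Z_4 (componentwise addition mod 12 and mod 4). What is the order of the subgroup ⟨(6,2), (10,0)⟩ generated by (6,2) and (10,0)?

|⟨(6,2)⟩| = 2 and |⟨(10,0)⟩| = 6, so |H| is a multiple of lcm(2, 6) = 6 and divides |G| = 48.
Closing under the operation: H = {(0,0), (0,2), (2,0), (2,2), (4,0), (4,2), (6,0), (6,2), (8,0), (8,2), (10,0), (10,2)}, so |H| = 12.

12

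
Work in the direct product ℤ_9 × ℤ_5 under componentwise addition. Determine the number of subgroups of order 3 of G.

1

|G| = 45 and 3 | 45, so subgroups of order 3 are possible by Lagrange.
The subgroups of order 3 are: {(0,0), (3,0), (6,0)}.
So G has 1 subgroup of order 3.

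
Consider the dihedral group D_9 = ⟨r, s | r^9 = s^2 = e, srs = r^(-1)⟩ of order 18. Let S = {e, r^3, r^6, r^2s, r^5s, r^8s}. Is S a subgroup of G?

Yes

|S| = 6 divides |G| = 18, consistent with Lagrange.
S contains the identity, every element's inverse is in S, and S is closed under ·: it is a subgroup.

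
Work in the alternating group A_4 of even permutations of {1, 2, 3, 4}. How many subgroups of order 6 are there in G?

|G| = 12 and 6 | 12, so subgroups of order 6 are possible by Lagrange.
Checking all subgroups of G, none has order 6.
So G has 0 subgroups of order 6.

0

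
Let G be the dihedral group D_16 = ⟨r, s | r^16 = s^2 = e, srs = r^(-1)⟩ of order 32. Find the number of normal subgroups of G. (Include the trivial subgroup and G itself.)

8

G has 36 subgroups. Checking conjugation-invariance by order — order 1: 1/1 normal; order 2: 1/17 normal; order 4: 1/9 normal; order 8: 1/5 normal; order 16: 3/3 normal; order 32: 1/1 normal.
Total normal subgroups: 8.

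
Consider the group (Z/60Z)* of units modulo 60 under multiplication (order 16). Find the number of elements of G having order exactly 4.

8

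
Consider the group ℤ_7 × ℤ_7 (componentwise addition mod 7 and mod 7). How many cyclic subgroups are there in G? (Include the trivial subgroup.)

Group the elements of G by the cyclic subgroup they generate; each cyclic subgroup of order d accounts for φ(d) elements.
Cyclic subgroups by order — order 1: 1; order 7: 8.
Total: 9.

9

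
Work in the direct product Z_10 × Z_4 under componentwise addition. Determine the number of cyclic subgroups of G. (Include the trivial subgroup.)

12

A cyclic subgroup of order d is generated by each of its φ(d) elements of order d, so the cyclic subgroups of order d number (#elements of order d)/φ(d).
Cyclic subgroups by order — order 1: 1; order 2: 3; order 4: 2; order 5: 1; order 10: 3; order 20: 2.
Total: 12.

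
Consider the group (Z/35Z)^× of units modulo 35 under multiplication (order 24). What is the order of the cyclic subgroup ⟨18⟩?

Compute successive powers of 18 mod 35: 18, 9, 22, 11, 23, 29, 32, 16, …; 18^12 ≡ 1 (mod 35).
So |⟨18⟩| = 12.

12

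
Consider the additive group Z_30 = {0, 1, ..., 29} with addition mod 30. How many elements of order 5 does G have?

In a cyclic group of order 30, the number of elements of order d (for d | 30) is φ(d).
φ(5) = 4.

4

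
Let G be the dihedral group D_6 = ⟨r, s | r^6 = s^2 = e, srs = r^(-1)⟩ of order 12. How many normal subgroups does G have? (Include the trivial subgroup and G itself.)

7

G has 16 subgroups. Checking conjugation-invariance by order — order 1: 1/1 normal; order 2: 1/7 normal; order 3: 1/1 normal; order 4: 0/3 normal; order 6: 3/3 normal; order 12: 1/1 normal.
Total normal subgroups: 7.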